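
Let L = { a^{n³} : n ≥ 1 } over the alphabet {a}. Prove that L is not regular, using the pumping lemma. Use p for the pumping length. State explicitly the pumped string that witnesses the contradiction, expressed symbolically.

a^{p³+k}

Toward a contradiction, assume L is regular with pumping length p.
Take w = a^{p³} ∈ L with |w| = p³ ≥ p.
By the pumping lemma, w = xyz with |xy| ≤ p and |y| ≥ 1.
Then y = a^k for some k with 1 ≤ k ≤ p.
Pump with i = 2: xy^2z = a^{p³+k}. Since 1 ≤ k ≤ p, p³ < p³+k ≤ p³+p < p³+3p²+3p+1 = (p+1)³, so p³+k is not a perfect cube. So xy^2z ∉ L.
This contradicts the pumping lemma, so L is not regular.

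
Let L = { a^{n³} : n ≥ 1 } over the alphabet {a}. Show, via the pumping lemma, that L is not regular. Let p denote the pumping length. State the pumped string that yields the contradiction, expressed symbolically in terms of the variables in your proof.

Toward a contradiction, assume L is regular with pumping length p.
Take w = a^{p³} ∈ L with |w| = p³ ≥ p.
By the pumping lemma, w = xyz with |xy| ≤ p and y is nonempty.
Then y = a^k for some k with 1 ≤ k ≤ p.
Pump with i = 2: xy^2z = a^{p³+k}. Since 1 ≤ k ≤ p, p³ < p³+k ≤ p³+p < p³+3p²+3p+1 = (p+1)³, so p³+k is not a perfect cube. So xy^2z ∉ L.
This contradicts the pumping lemma, so L is not regular.

a^{p³+k}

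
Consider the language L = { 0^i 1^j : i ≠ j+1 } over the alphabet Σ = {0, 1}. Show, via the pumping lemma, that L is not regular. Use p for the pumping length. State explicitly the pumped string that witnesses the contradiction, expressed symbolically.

0^{p+p!} 1^{p+p!-1}

Toward a contradiction, assume L is regular with pumping length p.
Choose w = 0^p 1^{p+p!-1}. Since p ≠ (p+p!-1)+1 = p+p!, w ∈ L; and |w| ≥ p.
The pumping lemma gives a decomposition w = xyz where |xy| ≤ p and |y| ≥ 1.
Because |xy| ≤ p and w begins with p copies of 0, we have y = 0^k with 1 ≤ k ≤ p.
Since 1 ≤ k ≤ p, k divides p!; set t = 1 + p!/k. Then xy^t z has p + (p!/k)·k = p + p! copies of 0. Now the 0-count is p+p! and (1-count)+1 = (p+p!-1)+1 = p+p!, so i ≠ j+1 fails. So xy^t z = 0^{p+p!} 1^{p+p!-1} ∉ L.
Contradiction. Therefore L is not regular.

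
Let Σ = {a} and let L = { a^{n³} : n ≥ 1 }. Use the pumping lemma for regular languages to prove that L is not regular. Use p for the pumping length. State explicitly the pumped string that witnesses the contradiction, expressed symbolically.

Toward a contradiction, assume L is regular with pumping length p.
Take w = a^{p³} ∈ L with |w| = p³ ≥ p.
Write w = xyz as guaranteed by the lemma, with |xy| ≤ p and |y| ≥ 1.
Then y = a^k for some k with 1 ≤ k ≤ p.
Pump with i = 2: xy^2z = a^{p³+k}. Since 1 ≤ k ≤ p, p³ < p³+k ≤ p³+p < p³+3p²+3p+1 = (p+1)³, so p³+k is not a perfect cube. So xy^2z ∉ L.
Contradiction. Therefore L is not regular.

a^{p³+k}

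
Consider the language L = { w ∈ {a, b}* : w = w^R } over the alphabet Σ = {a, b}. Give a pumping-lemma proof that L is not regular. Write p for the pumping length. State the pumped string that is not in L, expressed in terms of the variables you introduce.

Toward a contradiction, assume L is regular with pumping length p.
Take w = a^p b a^p, a palindrome of length 2p+1 ≥ p.
Write w = xyz as guaranteed by the lemma, with |xy| ≤ p and |y| > 0.
The first p characters of w are a's, so xy (and hence y) consists only of a's. Write y = a^k, 1 ≤ k ≤ p.
Pump with i = 2: xy^2z = a^{p+k} b a^p. Its reverse is a^p b a^{p+k}, which differs from xy^2z since k ≥ 1. So xy^2z is not a palindrome and xy^2z ∉ L.
This contradicts the pumping lemma, so L is not regular.

a^{p+k} b a^p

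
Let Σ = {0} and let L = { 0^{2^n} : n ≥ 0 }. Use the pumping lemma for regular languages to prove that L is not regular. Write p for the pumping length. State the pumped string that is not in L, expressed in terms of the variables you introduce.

0^{2^p+k}

Suppose for contradiction that L is regular, and let p be the pumping length.
Take w = 0^{2^p} ∈ L with |w| = 2^p ≥ p.
By the pumping lemma, w = xyz with |xy| ≤ p and y is nonempty.
Then y = 0^k for some k with 1 ≤ k ≤ p.
Pump with i = 2: xy^2z = 0^{2^p+k}. Since 1 ≤ k ≤ p < 2^p, we have 2^p < 2^p+k < 2^{p+1}, so 2^p+k is not a power of 2. So xy^2z ∉ L.
This contradicts the pumping lemma, so L is not regular.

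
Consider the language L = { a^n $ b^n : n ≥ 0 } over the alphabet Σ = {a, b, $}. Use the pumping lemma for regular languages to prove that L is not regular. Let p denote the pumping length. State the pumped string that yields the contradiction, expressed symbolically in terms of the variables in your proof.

a^{p+k} $ b^p

Assume L is regular. Let p be the pumping length given by the pumping lemma.
Take w = a^p $ b^p ∈ L with |w| = 2p+1 ≥ p.
Write w = xyz as guaranteed by the lemma, with |xy| ≤ p and y is nonempty.
Since the first p symbols of w are all a's and |xy| ≤ p, y lies entirely in the leading a-block: y = a^k for some k with 1 ≤ k ≤ p.
Pump with i = 2: xy^2z = a^{p+k} $ b^p, which would require p+k = p. But k ≥ 1, so xy^2z ∉ L.
This contradicts the pumping lemma, so L is not regular.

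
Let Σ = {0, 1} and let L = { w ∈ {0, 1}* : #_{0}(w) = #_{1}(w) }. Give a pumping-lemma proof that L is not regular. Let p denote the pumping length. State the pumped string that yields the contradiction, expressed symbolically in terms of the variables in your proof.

Toward a contradiction, assume L is regular with pumping length p.
Choose w = 0^p 1^p ∈ L with |w| = 2p ≥ p.
Write w = xyz as guaranteed by the lemma, with |xy| ≤ p and |y| ≥ 1.
Since the first p symbols of w are all 0's and |xy| ≤ p, y lies entirely in the leading 0-block: y = 0^k for some k with 1 ≤ k ≤ p.
Pump with i = 2: xy^2z = 0^{p+k} 1^p has p+k occurrences of 0 but only p of 1. Since k ≥ 1 the counts differ, so xy^2z ∉ L.
Contradiction. Therefore L is not regular.

0^{p+k} 1^p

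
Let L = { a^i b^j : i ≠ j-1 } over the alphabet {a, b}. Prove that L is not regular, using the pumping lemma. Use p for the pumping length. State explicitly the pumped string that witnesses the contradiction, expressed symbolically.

Assume L is regular. Let p be the pumping length given by the pumping lemma.
Choose w = a^p b^{p+p!+1}. Since p ≠ (p+p!+1)-1 = p+p!, w ∈ L; and |w| ≥ p.
The pumping lemma gives a decomposition w = xyz where |xy| ≤ p and |y| ≥ 1.
Since the first p symbols of w are all a's and |xy| ≤ p, y lies entirely in the leading a-block: y = a^k for some k with 1 ≤ k ≤ p.
Since 1 ≤ k ≤ p, k divides p!; set t = 1 + p!/k. Then xy^t z has p + (p!/k)·k = p + p! copies of a. Now the a-count is p+p! and (b-count)-1 = (p+p!+1)-1 = p+p!, so i ≠ j-1 fails. So xy^t z = a^{p+p!} b^{p+p!+1} ∉ L.
Contradiction. Therefore L is not regular.

a^{p+p!} b^{p+p!+1}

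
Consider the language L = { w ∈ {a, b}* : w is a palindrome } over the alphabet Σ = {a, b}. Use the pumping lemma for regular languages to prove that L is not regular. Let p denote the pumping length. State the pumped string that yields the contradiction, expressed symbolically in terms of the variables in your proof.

Suppose for contradiction that L is regular, and let p be the pumping length.
Take w = a^p b a^p, a palindrome of length 2p+1 ≥ p.
The pumping lemma gives a decomposition w = xyz where |xy| ≤ p and |y| > 0.
Because |xy| ≤ p and w begins with p copies of a, we have y = a^k with 1 ≤ k ≤ p.
Pump with i = 2: xy^2z = a^{p+k} b a^p. Its reverse is a^p b a^{p+k}, which differs from xy^2z since k ≥ 1. So xy^2z is not a palindrome and xy^2z ∉ L.
Contradiction. Therefore L is not regular.

a^{p+k} b a^p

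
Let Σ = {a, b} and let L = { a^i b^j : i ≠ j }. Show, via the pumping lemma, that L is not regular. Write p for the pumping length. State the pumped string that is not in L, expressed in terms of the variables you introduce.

a^{p+p!} b^{p+p!}

Assume L is regular; let p be its pumping constant.
Choose w = a^p b^{p+p!}. Since p ≠ p+p!, w ∈ L; and |w| ≥ p.
By the pumping lemma, w = xyz with |xy| ≤ p and |y| > 0.
Because |xy| ≤ p and w begins with p copies of a, we have y = a^k with 1 ≤ k ≤ p.
Since 1 ≤ k ≤ p, k divides p!; set t = 1 + p!/k. Then xy^t z has p + (p!/k)·k = p + p! copies of a. Now the a-count equals the b-count, so i ≠ j fails. So xy^t z = a^{p+p!} b^{p+p!} ∉ L.
Contradiction. Therefore L is not regular.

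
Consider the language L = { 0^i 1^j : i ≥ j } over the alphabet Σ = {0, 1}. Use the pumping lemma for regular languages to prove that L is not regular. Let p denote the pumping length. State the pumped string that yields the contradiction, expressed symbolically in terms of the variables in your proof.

Suppose for contradiction that L is regular, and let p be the pumping length.
Choose w = 0^p 1^p ∈ L, with |w| = 2p ≥ p.
Write w = xyz as guaranteed by the lemma, with |xy| ≤ p and y is nonempty.
The first p characters of w are 0's, so xy (and hence y) consists only of 0's. Write y = 0^k, 1 ≤ k ≤ p.
Consider xy^0z = xz = 0^{p-k} 1^p. Since k ≥ 1, the 0-count p-k is less than p, so i ≥ j fails; thus xz ∉ L.
This contradicts the pumping lemma, so L is not regular.

0^{p-k} 1^p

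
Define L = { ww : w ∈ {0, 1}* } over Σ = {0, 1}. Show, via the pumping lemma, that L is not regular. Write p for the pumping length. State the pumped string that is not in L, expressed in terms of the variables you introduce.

Assume L is regular. Let p be the pumping length given by the pumping lemma.
Take w = 0^p 1^p 0^p 1^p = uu where u = 0^p1^p; then w ∈ L and |w| = 4p ≥ p.
The pumping lemma gives a decomposition w = xyz where |xy| ≤ p and |y| > 0.
Because |xy| ≤ p and w begins with p copies of 0, we have y = 0^k with 1 ≤ k ≤ p.
Pump with i = 2: xy^2z = 0^{p+k} 1^p 0^p 1^p, of length 4p+k. Suppose this equals vv. The string starts with 0 and ends with 1, so v does too; thus the boundary between the two copies of v is a 1→0 transition. There is exactly one such transition, at position 2p+k, so |v| = 2p+k and |vv| = 4p+2k ≠ 4p+k since k ≥ 1. So xy^2z ∉ L.
Contradiction. Therefore L is not regular.

0^{p+k} 1^p 0^p 1^p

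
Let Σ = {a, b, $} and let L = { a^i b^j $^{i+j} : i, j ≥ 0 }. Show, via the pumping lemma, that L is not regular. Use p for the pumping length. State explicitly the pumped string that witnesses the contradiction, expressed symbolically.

Suppose for contradiction that L is regular, and let p be the pumping length.
Take w = a^p b^p $^{2p} ∈ L (with i=j=p, i+j=2p), |w| = 4p ≥ p.
The pumping lemma gives a decomposition w = xyz where |xy| ≤ p and |y| ≥ 1.
Since the first p symbols of w are all a's and |xy| ≤ p, y lies entirely in the leading a-block: y = a^k for some k with 1 ≤ k ≤ p.
Consider xy^2z = a^{p+k} b^p $^{2p}. Now the a- and b-counts sum to 2p+k, but the $-count is 2p ≠ 2p+k. So xy^2z ∉ L.
This contradicts the pumping lemma, so L is not regular.

a^{p+k} b^p $^{2p}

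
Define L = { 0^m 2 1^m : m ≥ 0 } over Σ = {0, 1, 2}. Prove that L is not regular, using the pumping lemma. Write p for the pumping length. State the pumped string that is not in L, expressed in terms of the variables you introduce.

0^{p+k} 2 1^p

Suppose for contradiction that L is regular, and let p be the pumping length.
Take w = 0^p 2 1^p ∈ L with |w| = 2p+1 ≥ p.
The pumping lemma gives a decomposition w = xyz where |xy| ≤ p and |y| ≥ 1.
Since the first p symbols of w are all 0's and |xy| ≤ p, y lies entirely in the leading 0-block: y = 0^k for some k with 1 ≤ k ≤ p.
Pump with i = 2: xy^2z = 0^{p+k} 2 1^p, which would require p+k = p. But k ≥ 1, so xy^2z ∉ L.
Contradiction. Therefore L is not regular.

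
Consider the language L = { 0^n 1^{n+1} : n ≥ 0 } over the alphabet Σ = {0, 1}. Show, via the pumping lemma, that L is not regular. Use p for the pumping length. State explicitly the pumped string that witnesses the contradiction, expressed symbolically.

Toward a contradiction, assume L is regular with pumping length p.
Let w = 0^p 1^{p+1} ∈ L; note |w| = 2p+1 ≥ p.
Write w = xyz as guaranteed by the lemma, with |xy| ≤ p and y is nonempty.
Since the first p symbols of w are all 0's and |xy| ≤ p, y lies entirely in the leading 0-block: y = 0^k for some k with 1 ≤ k ≤ p.
Pump with i = 2: xy^2z = 0^{p+k} 1^{p+1}. For this to lie in L we would need p+1 = (p+k)+1, which forces k = 0. But k ≥ 1, so xy^2z ∉ L.
This contradicts the pumping lemma, so L is not regular.

0^{p+k} 1^{p+1}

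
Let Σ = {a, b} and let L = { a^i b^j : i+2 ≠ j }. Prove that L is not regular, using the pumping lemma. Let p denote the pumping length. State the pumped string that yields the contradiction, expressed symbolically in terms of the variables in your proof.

Suppose for contradiction that L is regular, and let p be the pumping length.
Choose w = a^p b^{p+p!+2}. Since p ≠ (p+p!+2)-2 = p+p!, w ∈ L; and |w| ≥ p.
The pumping lemma gives a decomposition w = xyz where |xy| ≤ p and |y| > 0.
Since the first p symbols of w are all a's and |xy| ≤ p, y lies entirely in the leading a-block: y = a^k for some k with 1 ≤ k ≤ p.
Since 1 ≤ k ≤ p, k divides p!; set t = 1 + p!/k. Then xy^t z has p + (p!/k)·k = p + p! copies of a. Now the a-count is p+p! and (b-count)-2 = (p+p!+2)-2 = p+p!, so i+2 ≠ j fails. So xy^t z = a^{p+p!} b^{p+p!+2} ∉ L.
This is a contradiction; hence L is not regular.

a^{p+p!} b^{p+p!+2}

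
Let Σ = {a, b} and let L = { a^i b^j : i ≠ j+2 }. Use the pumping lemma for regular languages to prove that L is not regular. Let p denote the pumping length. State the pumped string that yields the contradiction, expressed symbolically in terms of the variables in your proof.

Assume L is regular. Let p be the pumping length given by the pumping lemma.
Choose w = a^p b^{p+p!-2}. Since p ≠ (p+p!-2)+2 = p+p!, w ∈ L; and |w| ≥ p.
Write w = xyz as guaranteed by the lemma, with |xy| ≤ p and |y| > 0.
Since the first p symbols of w are all a's and |xy| ≤ p, y lies entirely in the leading a-block: y = a^k for some k with 1 ≤ k ≤ p.
Since 1 ≤ k ≤ p, k divides p!; set t = 1 + p!/k. Then xy^t z has p + (p!/k)·k = p + p! copies of a. Now the a-count is p+p! and (b-count)+2 = (p+p!-2)+2 = p+p!, so i ≠ j+2 fails. So xy^t z = a^{p+p!} b^{p+p!-2} ∉ L.
Contradiction. Therefore L is not regular.

a^{p+p!} b^{p+p!-2}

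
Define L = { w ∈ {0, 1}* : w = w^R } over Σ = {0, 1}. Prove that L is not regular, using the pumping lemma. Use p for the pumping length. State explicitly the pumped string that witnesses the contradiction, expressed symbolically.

Suppose for contradiction that L is regular, and let p be the pumping length.
Take w = 0^p 1 0^p, a palindrome of length 2p+1 ≥ p.
Write w = xyz as guaranteed by the lemma, with |xy| ≤ p and |y| > 0.
Because |xy| ≤ p and w begins with p copies of 0, we have y = 0^k with 1 ≤ k ≤ p.
Pump with i = 2: xy^2z = 0^{p+k} 1 0^p. Its reverse is 0^p 1 0^{p+k}, which differs from xy^2z since k ≥ 1. So xy^2z is not a palindrome and xy^2z ∉ L.
This contradicts the pumping lemma, so L is not regular.

0^{p+k} 1 0^p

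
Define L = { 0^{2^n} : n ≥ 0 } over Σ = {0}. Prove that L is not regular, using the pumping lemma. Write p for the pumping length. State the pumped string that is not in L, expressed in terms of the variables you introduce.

0^{2^p+k}

Assume L is regular. Let p be the pumping length given by the pumping lemma.
Take w = 0^{2^p} ∈ L with |w| = 2^p ≥ p.
Write w = xyz as guaranteed by the lemma, with |xy| ≤ p and |y| > 0.
Then y = 0^k for some k with 1 ≤ k ≤ p.
Pump with i = 2: xy^2z = 0^{2^p+k}. Since 1 ≤ k ≤ p < 2^p, we have 2^p < 2^p+k < 2^{p+1}, so 2^p+k is not a power of 2. So xy^2z ∉ L.
This contradicts the pumping lemma, so L is not regular.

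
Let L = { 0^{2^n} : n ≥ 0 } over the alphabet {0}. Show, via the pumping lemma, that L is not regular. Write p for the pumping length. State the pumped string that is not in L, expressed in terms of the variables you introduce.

Suppose for contradiction that L is regular, and let p be the pumping length.
Take w = 0^{2^p} ∈ L with |w| = 2^p ≥ p.
By the pumping lemma, w = xyz with |xy| ≤ p and |y| > 0.
Then y = 0^k for some k with 1 ≤ k ≤ p.
Pump with i = 2: xy^2z = 0^{2^p+k}. Since 1 ≤ k ≤ p < 2^p, we have 2^p < 2^p+k < 2^{p+1}, so 2^p+k is not a power of 2. So xy^2z ∉ L.
This contradicts the pumping lemma, so L is not regular.

0^{2^p+k}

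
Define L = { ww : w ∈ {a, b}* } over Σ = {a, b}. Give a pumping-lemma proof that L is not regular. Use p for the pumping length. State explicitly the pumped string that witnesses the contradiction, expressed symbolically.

Assume L is regular. Let p be the pumping length given by the pumping lemma.
Take w = a^p b^p a^p b^p = uu where u = a^pb^p; then w ∈ L and |w| = 4p ≥ p.
By the pumping lemma, w = xyz with |xy| ≤ p and |y| > 0.
Since the first p symbols of w are all a's and |xy| ≤ p, y lies entirely in the leading a-block: y = a^k for some k with 1 ≤ k ≤ p.
Pump with i = 2: xy^2z = a^{p+k} b^p a^p b^p, of length 4p+k. Suppose this equals vv. The string starts with a and ends with b, so v does too; thus the boundary between the two copies of v is a b→a transition. There is exactly one such transition, at position 2p+k, so |v| = 2p+k and |vv| = 4p+2k ≠ 4p+k since k ≥ 1. So xy^2z ∉ L.
This contradicts the pumping lemma, so L is not regular.

a^{p+k} b^p a^p b^p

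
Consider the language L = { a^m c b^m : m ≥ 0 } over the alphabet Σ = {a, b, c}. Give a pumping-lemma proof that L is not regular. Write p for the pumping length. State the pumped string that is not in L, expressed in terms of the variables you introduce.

a^{p+k} c b^p

Assume L is regular; let p be its pumping constant.
Take w = a^p c b^p ∈ L with |w| = 2p+1 ≥ p.
Write w = xyz as guaranteed by the lemma, with |xy| ≤ p and y is nonempty.
Because |xy| ≤ p and w begins with p copies of a, we have y = a^k with 1 ≤ k ≤ p.
Pump with i = 2: xy^2z = a^{p+k} c b^p, which would require p+k = p. But k ≥ 1, so xy^2z ∉ L.
Contradiction. Therefore L is not regular.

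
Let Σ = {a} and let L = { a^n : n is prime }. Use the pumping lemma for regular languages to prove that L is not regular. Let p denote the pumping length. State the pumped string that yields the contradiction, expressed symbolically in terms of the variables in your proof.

Assume L is regular. Let p be the pumping length given by the pumping lemma.
Let q be a prime with q ≥ p+2 (infinitely many primes exist), and take w = a^q ∈ L with |w| = q ≥ p.
By the pumping lemma, w = xyz with |xy| ≤ p and |y| > 0.
Then y = a^k for some k with 1 ≤ k ≤ p.
Since 1 ≤ k ≤ p, |xz| = q-k. Pump with i = q+1: |xy^{q+1}z| = (q-k)+(q+1)k = q+qk = q(1+k), which is composite (both factors ≥ 2). So xy^{q+1}z = a^{q(1+k)} ∉ L.
This is a contradiction; hence L is not regular.

a^{q(1+k)}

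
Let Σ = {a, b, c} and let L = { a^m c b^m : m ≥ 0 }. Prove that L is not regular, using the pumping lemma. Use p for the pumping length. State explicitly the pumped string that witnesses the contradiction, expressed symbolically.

a^{p+k} c b^p

Assume L is regular; let p be its pumping constant.
Take w = a^p c b^p ∈ L with |w| = 2p+1 ≥ p.
By the pumping lemma, w = xyz with |xy| ≤ p and |y| > 0.
The first p characters of w are a's, so xy (and hence y) consists only of a's. Write y = a^k, 1 ≤ k ≤ p.
Pump with i = 2: xy^2z = a^{p+k} c b^p, which would require p+k = p. But k ≥ 1, so xy^2z ∉ L.
This is a contradiction; hence L is not regular.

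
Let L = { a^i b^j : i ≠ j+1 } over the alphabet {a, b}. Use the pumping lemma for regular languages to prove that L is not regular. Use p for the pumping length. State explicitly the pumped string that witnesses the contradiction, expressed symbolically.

Suppose for contradiction that L is regular, and let p be the pumping length.
Choose w = a^p b^{p+p!-1}. Since p ≠ (p+p!-1)+1 = p+p!, w ∈ L; and |w| ≥ p.
The pumping lemma gives a decomposition w = xyz where |xy| ≤ p and |y| ≥ 1.
Since the first p symbols of w are all a's and |xy| ≤ p, y lies entirely in the leading a-block: y = a^k for some k with 1 ≤ k ≤ p.
Since 1 ≤ k ≤ p, k divides p!; set t = 1 + p!/k. Then xy^t z has p + (p!/k)·k = p + p! copies of a. Now the a-count is p+p! and (b-count)+1 = (p+p!-1)+1 = p+p!, so i ≠ j+1 fails. So xy^t z = a^{p+p!} b^{p+p!-1} ∉ L.
This is a contradiction; hence L is not regular.

a^{p+p!} b^{p+p!-1}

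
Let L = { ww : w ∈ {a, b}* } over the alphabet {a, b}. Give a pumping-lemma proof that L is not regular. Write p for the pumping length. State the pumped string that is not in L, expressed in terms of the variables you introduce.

Assume L is regular. Let p be the pumping length given by the pumping lemma.
Take w = a^p b^p a^p b^p = uu where u = a^pb^p; then w ∈ L and |w| = 4p ≥ p.
Write w = xyz as guaranteed by the lemma, with |xy| ≤ p and y is nonempty.
Because |xy| ≤ p and w begins with p copies of a, we have y = a^k with 1 ≤ k ≤ p.
Pump with i = 2: xy^2z = a^{p+k} b^p a^p b^p, of length 4p+k. Suppose this equals vv. The string starts with a and ends with b, so v does too; thus the boundary between the two copies of v is a b→a transition. There is exactly one such transition, at position 2p+k, so |v| = 2p+k and |vv| = 4p+2k ≠ 4p+k since k ≥ 1. So xy^2z ∉ L.
This contradicts the pumping lemma, so L is not regular.

a^{p+k} b^p a^p b^p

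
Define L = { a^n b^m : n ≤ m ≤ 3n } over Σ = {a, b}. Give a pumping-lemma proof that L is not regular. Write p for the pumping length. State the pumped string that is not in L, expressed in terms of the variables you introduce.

a^{p+k} b^p

Assume L is regular. Let p be the pumping length given by the pumping lemma.
Take w = a^p b^p ∈ L (since p ≤ p ≤ 3p), with |w| = 2p ≥ p.
By the pumping lemma, w = xyz with |xy| ≤ p and y is nonempty.
Since the first p symbols of w are all a's and |xy| ≤ p, y lies entirely in the leading a-block: y = a^k for some k with 1 ≤ k ≤ p.
Pump with i = 2: xy^2z = a^{p+k} b^p. Now n = p+k > p = m, so the condition n ≤ m fails. Thus xy^2z ∉ L.
This is a contradiction; hence L is not regular.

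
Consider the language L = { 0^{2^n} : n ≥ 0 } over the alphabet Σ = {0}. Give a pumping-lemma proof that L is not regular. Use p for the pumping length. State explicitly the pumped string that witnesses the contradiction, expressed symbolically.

Assume L is regular. Let p be the pumping length given by the pumping lemma.
Take w = 0^{2^p} ∈ L with |w| = 2^p ≥ p.
By the pumping lemma, w = xyz with |xy| ≤ p and |y| > 0.
Then y = 0^k for some k with 1 ≤ k ≤ p.
Pump with i = 2: xy^2z = 0^{2^p+k}. Since 1 ≤ k ≤ p < 2^p, we have 2^p < 2^p+k < 2^{p+1}, so 2^p+k is not a power of 2. So xy^2z ∉ L.
This contradicts the pumping lemma, so L is not regular.

0^{2^p+k}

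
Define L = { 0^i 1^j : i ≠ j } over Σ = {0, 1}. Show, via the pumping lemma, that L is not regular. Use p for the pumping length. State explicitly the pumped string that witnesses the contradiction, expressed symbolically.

Assume L is regular; let p be its pumping constant.
Choose w = 0^p 1^{p+p!}. Since p ≠ p+p!, w ∈ L; and |w| ≥ p.
Write w = xyz as guaranteed by the lemma, with |xy| ≤ p and |y| ≥ 1.
Since the first p symbols of w are all 0's and |xy| ≤ p, y lies entirely in the leading 0-block: y = 0^k for some k with 1 ≤ k ≤ p.
Since 1 ≤ k ≤ p, k divides p!; set t = 1 + p!/k. Then xy^t z has p + (p!/k)·k = p + p! copies of 0. Now the 0-count equals the 1-count, so i ≠ j fails. So xy^t z = 0^{p+p!} 1^{p+p!} ∉ L.
Contradiction. Therefore L is not regular.

0^{p+p!} 1^{p+p!}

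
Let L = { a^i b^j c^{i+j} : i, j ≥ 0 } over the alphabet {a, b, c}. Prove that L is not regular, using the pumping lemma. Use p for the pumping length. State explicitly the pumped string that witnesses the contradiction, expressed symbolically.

a^{p+k} b^p c^{2p}

Assume L is regular; let p be its pumping constant.
Take w = a^p b^p c^{2p} ∈ L (with i=j=p, i+j=2p), |w| = 4p ≥ p.
The pumping lemma gives a decomposition w = xyz where |xy| ≤ p and |y| > 0.
Because |xy| ≤ p and w begins with p copies of a, we have y = a^k with 1 ≤ k ≤ p.
Consider xy^2z = a^{p+k} b^p c^{2p}. Now the a- and b-counts sum to 2p+k, but the c-count is 2p ≠ 2p+k. So xy^2z ∉ L.
This is a contradiction; hence L is not regular.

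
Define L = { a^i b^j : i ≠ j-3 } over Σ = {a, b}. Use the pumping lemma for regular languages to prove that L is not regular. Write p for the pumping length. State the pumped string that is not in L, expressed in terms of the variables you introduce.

a^{p+p!} b^{p+p!+3}

Toward a contradiction, assume L is regular with pumping length p.
Choose w = a^p b^{p+p!+3}. Since p ≠ (p+p!+3)-3 = p+p!, w ∈ L; and |w| ≥ p.
By the pumping lemma, w = xyz with |xy| ≤ p and |y| > 0.
The first p characters of w are a's, so xy (and hence y) consists only of a's. Write y = a^k, 1 ≤ k ≤ p.
Since 1 ≤ k ≤ p, k divides p!; set t = 1 + p!/k. Then xy^t z has p + (p!/k)·k = p + p! copies of a. Now the a-count is p+p! and (b-count)-3 = (p+p!+3)-3 = p+p!, so i ≠ j-3 fails. So xy^t z = a^{p+p!} b^{p+p!+3} ∉ L.
This is a contradiction; hence L is not regular.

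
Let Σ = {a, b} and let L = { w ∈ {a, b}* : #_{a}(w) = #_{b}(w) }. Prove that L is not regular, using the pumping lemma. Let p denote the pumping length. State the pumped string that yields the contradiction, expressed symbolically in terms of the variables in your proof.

Assume L is regular. Let p be the pumping length given by the pumping lemma.
Choose w = a^p b^p ∈ L with |w| = 2p ≥ p.
The pumping lemma gives a decomposition w = xyz where |xy| ≤ p and |y| ≥ 1.
Since the first p symbols of w are all a's and |xy| ≤ p, y lies entirely in the leading a-block: y = a^k for some k with 1 ≤ k ≤ p.
Pump with i = 2: xy^2z = a^{p+k} b^p has p+k occurrences of a but only p of b. Since k ≥ 1 the counts differ, so xy^2z ∉ L.
Contradiction. Therefore L is not regular.

a^{p+k} b^p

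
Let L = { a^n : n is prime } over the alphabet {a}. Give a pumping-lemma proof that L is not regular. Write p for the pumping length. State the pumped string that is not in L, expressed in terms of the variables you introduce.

a^{q(1+k)}

Assume L is regular; let p be its pumping constant.
Let q be a prime with q ≥ p+2 (infinitely many primes exist), and take w = a^q ∈ L with |w| = q ≥ p.
The pumping lemma gives a decomposition w = xyz where |xy| ≤ p and y is nonempty.
Then y = a^k for some k with 1 ≤ k ≤ p.
Since 1 ≤ k ≤ p, |xz| = q-k. Pump with i = q+1: |xy^{q+1}z| = (q-k)+(q+1)k = q+qk = q(1+k), which is composite (both factors ≥ 2). So xy^{q+1}z = a^{q(1+k)} ∉ L.
This contradicts the pumping lemma, so L is not regular.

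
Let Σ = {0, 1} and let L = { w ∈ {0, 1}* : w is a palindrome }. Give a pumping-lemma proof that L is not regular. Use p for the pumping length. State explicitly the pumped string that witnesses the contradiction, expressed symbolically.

0^{p+k} 1 0^p

Assume L is regular. Let p be the pumping length given by the pumping lemma.
Take w = 0^p 1 0^p, a palindrome of length 2p+1 ≥ p.
Write w = xyz as guaranteed by the lemma, with |xy| ≤ p and y is nonempty.
The first p characters of w are 0's, so xy (and hence y) consists only of 0's. Write y = 0^k, 1 ≤ k ≤ p.
Pump with i = 2: xy^2z = 0^{p+k} 1 0^p. Its reverse is 0^p 1 0^{p+k}, which differs from xy^2z since k ≥ 1. So xy^2z is not a palindrome and xy^2z ∉ L.
Contradiction. Therefore L is not regular.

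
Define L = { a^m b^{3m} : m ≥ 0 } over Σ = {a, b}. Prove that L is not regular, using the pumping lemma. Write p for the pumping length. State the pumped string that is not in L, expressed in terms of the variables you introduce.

Assume L is regular. Let p be the pumping length given by the pumping lemma.
Choose w = a^p b^{3p}, which is in L with |w| = 4p ≥ p.
The pumping lemma gives a decomposition w = xyz where |xy| ≤ p and |y| ≥ 1.
Since the first p symbols of w are all a's and |xy| ≤ p, y lies entirely in the leading a-block: y = a^k for some k with 1 ≤ k ≤ p.
Pump with i = 2: xy^2z = a^{p+k} b^{3p}. For this to lie in L we would need 3p = 3(p+k), which forces k = 0. But k ≥ 1, so xy^2z ∉ L.
This is a contradiction; hence L is not regular.

a^{p+k} b^{3p}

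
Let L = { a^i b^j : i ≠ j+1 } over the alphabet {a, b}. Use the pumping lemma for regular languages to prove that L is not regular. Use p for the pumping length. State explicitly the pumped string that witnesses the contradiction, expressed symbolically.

a^{p+p!} b^{p+p!-1}

Assume L is regular. Let p be the pumping length given by the pumping lemma.
Choose w = a^p b^{p+p!-1}. Since p ≠ (p+p!-1)+1 = p+p!, w ∈ L; and |w| ≥ p.
Write w = xyz as guaranteed by the lemma, with |xy| ≤ p and |y| > 0.
Since the first p symbols of w are all a's and |xy| ≤ p, y lies entirely in the leading a-block: y = a^k for some k with 1 ≤ k ≤ p.
Since 1 ≤ k ≤ p, k divides p!; set t = 1 + p!/k. Then xy^t z has p + (p!/k)·k = p + p! copies of a. Now the a-count is p+p! and (b-count)+1 = (p+p!-1)+1 = p+p!, so i ≠ j+1 fails. So xy^t z = a^{p+p!} b^{p+p!-1} ∉ L.
This contradicts the pumping lemma, so L is not regular.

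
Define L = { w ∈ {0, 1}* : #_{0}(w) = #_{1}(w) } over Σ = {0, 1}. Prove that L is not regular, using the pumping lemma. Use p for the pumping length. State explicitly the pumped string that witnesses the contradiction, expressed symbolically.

0^{p+k} 1^p

Assume L is regular; let p be its pumping constant.
Choose w = 0^p 1^p ∈ L with |w| = 2p ≥ p.
The pumping lemma gives a decomposition w = xyz where |xy| ≤ p and y is nonempty.
Because |xy| ≤ p and w begins with p copies of 0, we have y = 0^k with 1 ≤ k ≤ p.
Pump with i = 2: xy^2z = 0^{p+k} 1^p has p+k occurrences of 0 but only p of 1. Since k ≥ 1 the counts differ, so xy^2z ∉ L.
Contradiction. Therefore L is not regular.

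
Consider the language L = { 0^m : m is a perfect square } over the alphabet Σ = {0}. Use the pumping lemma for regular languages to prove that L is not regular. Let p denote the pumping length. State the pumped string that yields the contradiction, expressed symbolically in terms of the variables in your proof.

0^{p²+k}

Assume L is regular; let p be its pumping constant.
Take w = 0^{p²} ∈ L with |w| = p² ≥ p.
Write w = xyz as guaranteed by the lemma, with |xy| ≤ p and |y| > 0.
Then y = 0^k for some k with 1 ≤ k ≤ p.
Pump with i = 2: xy^2z = 0^{p²+k}. Since 1 ≤ k ≤ p, p² < p²+k ≤ p²+p < (p+1)², so p²+k lies strictly between consecutive squares and is not a perfect square. So xy^2z ∉ L.
Contradiction. Therefore L is not regular.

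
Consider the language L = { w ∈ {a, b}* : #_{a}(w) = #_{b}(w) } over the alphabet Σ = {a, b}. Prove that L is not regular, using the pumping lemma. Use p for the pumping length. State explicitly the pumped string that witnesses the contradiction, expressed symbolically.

Suppose for contradiction that L is regular, and let p be the pumping length.
Choose w = a^p b^p ∈ L with |w| = 2p ≥ p.
The pumping lemma gives a decomposition w = xyz where |xy| ≤ p and |y| ≥ 1.
Since the first p symbols of w are all a's and |xy| ≤ p, y lies entirely in the leading a-block: y = a^k for some k with 1 ≤ k ≤ p.
Pump with i = 2: xy^2z = a^{p+k} b^p has p+k occurrences of a but only p of b. Since k ≥ 1 the counts differ, so xy^2z ∉ L.
This contradicts the pumping lemma, so L is not regular.

a^{p+k} b^p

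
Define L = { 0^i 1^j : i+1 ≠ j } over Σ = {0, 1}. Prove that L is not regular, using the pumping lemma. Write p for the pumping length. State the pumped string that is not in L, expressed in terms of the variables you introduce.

0^{p+p!} 1^{p+p!+1}

Suppose for contradiction that L is regular, and let p be the pumping length.
Choose w = 0^p 1^{p+p!+1}. Since p ≠ (p+p!+1)-1 = p+p!, w ∈ L; and |w| ≥ p.
Write w = xyz as guaranteed by the lemma, with |xy| ≤ p and y is nonempty.
The first p characters of w are 0's, so xy (and hence y) consists only of 0's. Write y = 0^k, 1 ≤ k ≤ p.
Since 1 ≤ k ≤ p, k divides p!; set t = 1 + p!/k. Then xy^t z has p + (p!/k)·k = p + p! copies of 0. Now the 0-count is p+p! and (1-count)-1 = (p+p!+1)-1 = p+p!, so i+1 ≠ j fails. So xy^t z = 0^{p+p!} 1^{p+p!+1} ∉ L.
Contradiction. Therefore L is not regular.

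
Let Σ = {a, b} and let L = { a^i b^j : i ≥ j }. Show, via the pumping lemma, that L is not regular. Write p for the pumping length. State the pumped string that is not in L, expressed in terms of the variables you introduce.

Toward a contradiction, assume L is regular with pumping length p.
Choose w = a^p b^p ∈ L, with |w| = 2p ≥ p.
By the pumping lemma, w = xyz with |xy| ≤ p and |y| > 0.
The first p characters of w are a's, so xy (and hence y) consists only of a's. Write y = a^k, 1 ≤ k ≤ p.
Consider xy^0z = xz = a^{p-k} b^p. Since k ≥ 1, the a-count p-k is less than p, so i ≥ j fails; thus xz ∉ L.
Contradiction. Therefore L is not regular.

a^{p-k} b^p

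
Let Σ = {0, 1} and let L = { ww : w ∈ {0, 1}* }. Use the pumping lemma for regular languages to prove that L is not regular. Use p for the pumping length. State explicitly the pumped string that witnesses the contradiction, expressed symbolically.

0^{p+k} 1^p 0^p 1^p

Toward a contradiction, assume L is regular with pumping length p.
Take w = 0^p 1^p 0^p 1^p = uu where u = 0^p1^p; then w ∈ L and |w| = 4p ≥ p.
The pumping lemma gives a decomposition w = xyz where |xy| ≤ p and |y| ≥ 1.
Because |xy| ≤ p and w begins with p copies of 0, we have y = 0^k with 1 ≤ k ≤ p.
Pump with i = 2: xy^2z = 0^{p+k} 1^p 0^p 1^p, of length 4p+k. Suppose this equals vv. The string starts with 0 and ends with 1, so v does too; thus the boundary between the two copies of v is a 1→0 transition. There is exactly one such transition, at position 2p+k, so |v| = 2p+k and |vv| = 4p+2k ≠ 4p+k since k ≥ 1. So xy^2z ∉ L.
This is a contradiction; hence L is not regular.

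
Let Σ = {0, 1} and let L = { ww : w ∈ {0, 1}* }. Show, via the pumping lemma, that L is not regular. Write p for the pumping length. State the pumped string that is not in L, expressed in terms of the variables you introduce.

0^{p+k} 1^p 0^p 1^p

Assume L is regular; let p be its pumping constant.
Take w = 0^p 1^p 0^p 1^p = uu where u = 0^p1^p; then w ∈ L and |w| = 4p ≥ p.
Write w = xyz as guaranteed by the lemma, with |xy| ≤ p and |y| ≥ 1.
Because |xy| ≤ p and w begins with p copies of 0, we have y = 0^k with 1 ≤ k ≤ p.
Pump with i = 2: xy^2z = 0^{p+k} 1^p 0^p 1^p, of length 4p+k. Suppose this equals vv. The string starts with 0 and ends with 1, so v does too; thus the boundary between the two copies of v is a 1→0 transition. There is exactly one such transition, at position 2p+k, so |v| = 2p+k and |vv| = 4p+2k ≠ 4p+k since k ≥ 1. So xy^2z ∉ L.
Contradiction. Therefore L is not regular.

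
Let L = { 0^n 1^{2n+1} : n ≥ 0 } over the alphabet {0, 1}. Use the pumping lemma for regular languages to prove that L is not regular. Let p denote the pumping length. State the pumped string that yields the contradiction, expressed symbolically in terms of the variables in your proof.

Assume L is regular; let p be its pumping constant.
Take w = 0^p 1^{2p+1}. Then w ∈ L and |w| = 3p+1 ≥ p.
The pumping lemma gives a decomposition w = xyz where |xy| ≤ p and |y| > 0.
Since the first p symbols of w are all 0's and |xy| ≤ p, y lies entirely in the leading 0-block: y = 0^k for some k with 1 ≤ k ≤ p.
Pump with i = 2: xy^2z = 0^{p+k} 1^{2p+1}. For this to lie in L we would need 2p+1 = 2(p+k)+1, which forces k = 0. But k ≥ 1, so xy^2z ∉ L.
Contradiction. Therefore L is not regular.

0^{p+k} 1^{2p+1}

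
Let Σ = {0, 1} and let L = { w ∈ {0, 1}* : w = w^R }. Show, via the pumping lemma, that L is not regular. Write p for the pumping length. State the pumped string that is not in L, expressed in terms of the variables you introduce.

Assume L is regular; let p be its pumping constant.
Take w = 0^p 1 0^p, a palindrome of length 2p+1 ≥ p.
The pumping lemma gives a decomposition w = xyz where |xy| ≤ p and |y| > 0.
Because |xy| ≤ p and w begins with p copies of 0, we have y = 0^k with 1 ≤ k ≤ p.
Pump with i = 2: xy^2z = 0^{p+k} 1 0^p. Its reverse is 0^p 1 0^{p+k}, which differs from xy^2z since k ≥ 1. So xy^2z is not a palindrome and xy^2z ∉ L.
This is a contradiction; hence L is not regular.

0^{p+k} 1 0^p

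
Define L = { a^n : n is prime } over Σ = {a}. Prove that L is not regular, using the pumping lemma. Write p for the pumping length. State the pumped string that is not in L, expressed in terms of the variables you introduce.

a^{q(1+k)}

Assume L is regular; let p be its pumping constant.
Let q be a prime with q ≥ p+2 (infinitely many primes exist), and take w = a^q ∈ L with |w| = q ≥ p.
By the pumping lemma, w = xyz with |xy| ≤ p and |y| ≥ 1.
Then y = a^k for some k with 1 ≤ k ≤ p.
Since 1 ≤ k ≤ p, |xz| = q-k. Pump with i = q+1: |xy^{q+1}z| = (q-k)+(q+1)k = q+qk = q(1+k), which is composite (both factors ≥ 2). So xy^{q+1}z = a^{q(1+k)} ∉ L.
This is a contradiction; hence L is not regular.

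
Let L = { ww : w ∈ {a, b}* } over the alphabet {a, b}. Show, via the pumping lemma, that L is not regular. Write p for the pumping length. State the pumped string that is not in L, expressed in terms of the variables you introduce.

a^{p+k} b^p a^p b^p

Toward a contradiction, assume L is regular with pumping length p.
Take w = a^p b^p a^p b^p = uu where u = a^pb^p; then w ∈ L and |w| = 4p ≥ p.
Write w = xyz as guaranteed by the lemma, with |xy| ≤ p and |y| ≥ 1.
Because |xy| ≤ p and w begins with p copies of a, we have y = a^k with 1 ≤ k ≤ p.
Pump with i = 2: xy^2z = a^{p+k} b^p a^p b^p, of length 4p+k. Suppose this equals vv. The string starts with a and ends with b, so v does too; thus the boundary between the two copies of v is a b→a transition. There is exactly one such transition, at position 2p+k, so |v| = 2p+k and |vv| = 4p+2k ≠ 4p+k since k ≥ 1. So xy^2z ∉ L.
This contradicts the pumping lemma, so L is not regular.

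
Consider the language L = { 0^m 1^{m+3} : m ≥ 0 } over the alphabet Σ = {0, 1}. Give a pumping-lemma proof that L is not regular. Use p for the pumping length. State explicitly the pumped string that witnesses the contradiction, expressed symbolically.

Assume L is regular; let p be its pumping constant.
Choose w = 0^p 1^{p+3}, which is in L with |w| = 2p+3 ≥ p.
Write w = xyz as guaranteed by the lemma, with |xy| ≤ p and |y| ≥ 1.
The first p characters of w are 0's, so xy (and hence y) consists only of 0's. Write y = 0^k, 1 ≤ k ≤ p.
Pump with i = 2: xy^2z = 0^{p+k} 1^{p+3}. For this to lie in L we would need p+3 = (p+k)+3, which forces k = 0. But k ≥ 1, so xy^2z ∉ L.
Contradiction. Therefore L is not regular.

0^{p+k} 1^{p+3}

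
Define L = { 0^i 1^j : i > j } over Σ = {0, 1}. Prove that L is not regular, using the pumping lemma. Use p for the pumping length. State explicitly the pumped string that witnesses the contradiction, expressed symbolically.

0^{p+1-k} 1^p

Toward a contradiction, assume L is regular with pumping length p.
Choose w = 0^{p+1} 1^p ∈ L, with |w| = 2p+1 ≥ p.
The pumping lemma gives a decomposition w = xyz where |xy| ≤ p and y is nonempty.
Because |xy| ≤ p and w begins with p copies of 0, we have y = 0^k with 1 ≤ k ≤ p.
Consider xy^0z = xz = 0^{p+1-k} 1^p. Since k ≥ 1, the 0-count p+1-k is at most p, so i > j fails; thus xz ∉ L.
This contradicts the pumping lemma, so L is not regular.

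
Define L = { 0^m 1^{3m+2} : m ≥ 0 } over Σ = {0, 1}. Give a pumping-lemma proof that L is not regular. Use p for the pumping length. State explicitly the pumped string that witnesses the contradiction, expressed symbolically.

0^{p+k} 1^{3p+2}

Toward a contradiction, assume L is regular with pumping length p.
Take w = 0^p 1^{3p+2}. Then w ∈ L and |w| = 4p+2 ≥ p.
By the pumping lemma, w = xyz with |xy| ≤ p and |y| ≥ 1.
The first p characters of w are 0's, so xy (and hence y) consists only of 0's. Write y = 0^k, 1 ≤ k ≤ p.
Pump with i = 2: xy^2z = 0^{p+k} 1^{3p+2}. For this to lie in L we would need 3p+2 = 3(p+k)+2, which forces k = 0. But k ≥ 1, so xy^2z ∉ L.
This is a contradiction; hence L is not regular.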